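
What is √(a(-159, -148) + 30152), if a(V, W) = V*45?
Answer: √22997 ≈ 151.65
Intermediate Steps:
a(V, W) = 45*V
√(a(-159, -148) + 30152) = √(45*(-159) + 30152) = √(-7155 + 30152) = √22997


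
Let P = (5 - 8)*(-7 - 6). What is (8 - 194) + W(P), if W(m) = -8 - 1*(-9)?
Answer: -185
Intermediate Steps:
P = 39 (P = -3*(-13) = 39)
W(m) = 1 (W(m) = -8 + 9 = 1)
(8 - 194) + W(P) = (8 - 194) + 1 = -186 + 1 = -185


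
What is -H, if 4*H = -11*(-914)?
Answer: -5027/2 ≈ -2513.5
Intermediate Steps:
H = 5027/2 (H = (-11*(-914))/4 = (¼)*10054 = 5027/2 ≈ 2513.5)
-H = -1*5027/2 = -5027/2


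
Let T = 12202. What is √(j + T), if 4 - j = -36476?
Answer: √48682 ≈ 220.64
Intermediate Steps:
j = 36480 (j = 4 - 1*(-36476) = 4 + 36476 = 36480)
√(j + T) = √(36480 + 12202) = √48682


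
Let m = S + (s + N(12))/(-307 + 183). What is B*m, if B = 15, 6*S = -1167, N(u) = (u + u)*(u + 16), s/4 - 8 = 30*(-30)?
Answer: -159165/62 ≈ -2567.2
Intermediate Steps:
s = -3568 (s = 32 + 4*(30*(-30)) = 32 + 4*(-900) = 32 - 3600 = -3568)
N(u) = 2*u*(16 + u) (N(u) = (2*u)*(16 + u) = 2*u*(16 + u))
S = -389/2 (S = (⅙)*(-1167) = -389/2 ≈ -194.50)
m = -10611/62 (m = -389/2 + (-3568 + 2*12*(16 + 12))/(-307 + 183) = -389/2 + (-3568 + 2*12*28)/(-124) = -389/2 + (-3568 + 672)*(-1/124) = -389/2 - 2896*(-1/124) = -389/2 + 724/31 = -10611/62 ≈ -171.15)
B*m = 15*(-10611/62) = -159165/62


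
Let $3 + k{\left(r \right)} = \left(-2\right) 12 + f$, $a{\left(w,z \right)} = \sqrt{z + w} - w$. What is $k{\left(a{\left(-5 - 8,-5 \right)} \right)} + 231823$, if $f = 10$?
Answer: $231806$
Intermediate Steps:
$a{\left(w,z \right)} = \sqrt{w + z} - w$
$k{\left(r \right)} = -17$ ($k{\left(r \right)} = -3 + \left(\left(-2\right) 12 + 10\right) = -3 + \left(-24 + 10\right) = -3 - 14 = -17$)
$k{\left(a{\left(-5 - 8,-5 \right)} \right)} + 231823 = -17 + 231823 = 231806$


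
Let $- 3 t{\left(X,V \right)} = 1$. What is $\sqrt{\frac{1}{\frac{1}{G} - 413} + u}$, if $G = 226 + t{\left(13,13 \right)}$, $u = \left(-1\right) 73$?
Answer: $\frac{i \sqrt{5706967324938}}{279598} \approx 8.5441 i$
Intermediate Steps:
$u = -73$
$t{\left(X,V \right)} = - \frac{1}{3}$ ($t{\left(X,V \right)} = \left(- \frac{1}{3}\right) 1 = - \frac{1}{3}$)
$G = \frac{677}{3}$ ($G = 226 - \frac{1}{3} = \frac{677}{3} \approx 225.67$)
$\sqrt{\frac{1}{\frac{1}{G} - 413} + u} = \sqrt{\frac{1}{\frac{1}{\frac{677}{3}} - 413} - 73} = \sqrt{\frac{1}{\frac{3}{677} - 413} - 73} = \sqrt{\frac{1}{- \frac{279598}{677}} - 73} = \sqrt{- \frac{677}{279598} - 73} = \sqrt{- \frac{20411331}{279598}} = \frac{i \sqrt{5706967324938}}{279598}$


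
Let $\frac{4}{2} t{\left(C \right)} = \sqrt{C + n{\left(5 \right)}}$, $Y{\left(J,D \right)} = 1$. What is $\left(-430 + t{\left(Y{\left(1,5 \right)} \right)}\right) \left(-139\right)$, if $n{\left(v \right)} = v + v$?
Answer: $59770 - \frac{139 \sqrt{11}}{2} \approx 59540.0$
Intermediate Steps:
$n{\left(v \right)} = 2 v$
$t{\left(C \right)} = \frac{\sqrt{10 + C}}{2}$ ($t{\left(C \right)} = \frac{\sqrt{C + 2 \cdot 5}}{2} = \frac{\sqrt{C + 10}}{2} = \frac{\sqrt{10 + C}}{2}$)
$\left(-430 + t{\left(Y{\left(1,5 \right)} \right)}\right) \left(-139\right) = \left(-430 + \frac{\sqrt{10 + 1}}{2}\right) \left(-139\right) = \left(-430 + \frac{\sqrt{11}}{2}\right) \left(-139\right) = 59770 - \frac{139 \sqrt{11}}{2}$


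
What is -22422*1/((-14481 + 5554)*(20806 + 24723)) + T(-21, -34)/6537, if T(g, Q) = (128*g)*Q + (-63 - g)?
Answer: 12376067169888/885627057557 ≈ 13.974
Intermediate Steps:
T(g, Q) = -63 - g + 128*Q*g (T(g, Q) = 128*Q*g + (-63 - g) = -63 - g + 128*Q*g)
-22422*1/((-14481 + 5554)*(20806 + 24723)) + T(-21, -34)/6537 = -22422*1/((-14481 + 5554)*(20806 + 24723)) + (-63 - 1*(-21) + 128*(-34)*(-21))/6537 = -22422/(45529*(-8927)) + (-63 + 21 + 91392)*(1/6537) = -22422/(-406437383) + 91350*(1/6537) = -22422*(-1/406437383) + 30450/2179 = 22422/406437383 + 30450/2179 = 12376067169888/885627057557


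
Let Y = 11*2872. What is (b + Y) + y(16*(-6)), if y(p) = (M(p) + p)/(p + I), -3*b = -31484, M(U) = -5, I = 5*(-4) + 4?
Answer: 14141423/336 ≈ 42088.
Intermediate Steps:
I = -16 (I = -20 + 4 = -16)
b = 31484/3 (b = -⅓*(-31484) = 31484/3 ≈ 10495.)
y(p) = (-5 + p)/(-16 + p) (y(p) = (-5 + p)/(p - 16) = (-5 + p)/(-16 + p))
Y = 31592
(b + Y) + y(16*(-6)) = (31484/3 + 31592) + (-5 + 16*(-6))/(-16 + 16*(-6)) = 126260/3 + (-5 - 96)/(-16 - 96) = 126260/3 - 101/(-112) = 126260/3 - 1/112*(-101) = 126260/3 + 101/112 = 14141423/336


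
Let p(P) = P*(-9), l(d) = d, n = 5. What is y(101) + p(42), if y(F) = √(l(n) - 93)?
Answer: -378 + 2*I*√22 ≈ -378.0 + 9.3808*I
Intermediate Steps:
y(F) = 2*I*√22 (y(F) = √(5 - 93) = √(-88) = 2*I*√22)
p(P) = -9*P
y(101) + p(42) = 2*I*√22 - 9*42 = 2*I*√22 - 378 = -378 + 2*I*√22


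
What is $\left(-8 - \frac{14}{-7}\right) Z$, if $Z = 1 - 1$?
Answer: $0$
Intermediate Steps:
$Z = 0$ ($Z = 1 - 1 = 0$)
$\left(-8 - \frac{14}{-7}\right) Z = \left(-8 - \frac{14}{-7}\right) 0 = \left(-8 - -2\right) 0 = \left(-8 + 2\right) 0 = \left(-6\right) 0 = 0$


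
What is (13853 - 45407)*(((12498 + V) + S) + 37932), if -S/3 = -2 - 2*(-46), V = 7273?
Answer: -1812240882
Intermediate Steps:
S = -270 (S = -3*(-2 - 2*(-46)) = -3*(-2 + 92) = -3*90 = -270)
(13853 - 45407)*(((12498 + V) + S) + 37932) = (13853 - 45407)*(((12498 + 7273) - 270) + 37932) = -31554*((19771 - 270) + 37932) = -31554*(19501 + 37932) = -31554*57433 = -1812240882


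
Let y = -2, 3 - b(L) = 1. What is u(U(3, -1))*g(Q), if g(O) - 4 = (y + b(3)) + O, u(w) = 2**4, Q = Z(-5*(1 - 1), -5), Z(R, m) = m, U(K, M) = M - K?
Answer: -16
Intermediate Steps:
b(L) = 2 (b(L) = 3 - 1*1 = 3 - 1 = 2)
Q = -5
u(w) = 16
g(O) = 4 + O (g(O) = 4 + ((-2 + 2) + O) = 4 + (0 + O) = 4 + O)
u(U(3, -1))*g(Q) = 16*(4 - 5) = 16*(-1) = -16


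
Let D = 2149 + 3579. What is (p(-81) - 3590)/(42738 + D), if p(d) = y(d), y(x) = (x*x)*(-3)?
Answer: -23273/48466 ≈ -0.48019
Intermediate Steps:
y(x) = -3*x**2 (y(x) = x**2*(-3) = -3*x**2)
p(d) = -3*d**2
D = 5728
(p(-81) - 3590)/(42738 + D) = (-3*(-81)**2 - 3590)/(42738 + 5728) = (-3*6561 - 3590)/48466 = (-19683 - 3590)*(1/48466) = -23273*1/48466 = -23273/48466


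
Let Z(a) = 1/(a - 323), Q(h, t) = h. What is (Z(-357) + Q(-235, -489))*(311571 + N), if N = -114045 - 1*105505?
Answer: -865002813/40 ≈ -2.1625e+7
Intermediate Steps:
N = -219550 (N = -114045 - 105505 = -219550)
Z(a) = 1/(-323 + a)
(Z(-357) + Q(-235, -489))*(311571 + N) = (1/(-323 - 357) - 235)*(311571 - 219550) = (1/(-680) - 235)*92021 = (-1/680 - 235)*92021 = -159801/680*92021 = -865002813/40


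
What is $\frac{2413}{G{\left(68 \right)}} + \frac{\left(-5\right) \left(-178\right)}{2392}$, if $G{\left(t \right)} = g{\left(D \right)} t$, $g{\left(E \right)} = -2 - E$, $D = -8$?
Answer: $\frac{766877}{121992} \approx 6.2863$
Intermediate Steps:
$G{\left(t \right)} = 6 t$ ($G{\left(t \right)} = \left(-2 - -8\right) t = \left(-2 + 8\right) t = 6 t$)
$\frac{2413}{G{\left(68 \right)}} + \frac{\left(-5\right) \left(-178\right)}{2392} = \frac{2413}{6 \cdot 68} + \frac{\left(-5\right) \left(-178\right)}{2392} = \frac{2413}{408} + 890 \cdot \frac{1}{2392} = 2413 \cdot \frac{1}{408} + \frac{445}{1196} = \frac{2413}{408} + \frac{445}{1196} = \frac{766877}{121992}$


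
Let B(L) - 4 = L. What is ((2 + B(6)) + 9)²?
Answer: 441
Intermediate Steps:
B(L) = 4 + L
((2 + B(6)) + 9)² = ((2 + (4 + 6)) + 9)² = ((2 + 10) + 9)² = (12 + 9)² = 21² = 441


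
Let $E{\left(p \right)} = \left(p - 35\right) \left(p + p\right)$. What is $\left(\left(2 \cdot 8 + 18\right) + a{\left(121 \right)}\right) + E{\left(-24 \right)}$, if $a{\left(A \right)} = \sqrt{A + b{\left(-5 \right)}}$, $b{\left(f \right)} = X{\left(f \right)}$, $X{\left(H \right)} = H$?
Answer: $2866 + 2 \sqrt{29} \approx 2876.8$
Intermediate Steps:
$E{\left(p \right)} = 2 p \left(-35 + p\right)$ ($E{\left(p \right)} = \left(-35 + p\right) 2 p = 2 p \left(-35 + p\right)$)
$b{\left(f \right)} = f$
$a{\left(A \right)} = \sqrt{-5 + A}$ ($a{\left(A \right)} = \sqrt{A - 5} = \sqrt{-5 + A}$)
$\left(\left(2 \cdot 8 + 18\right) + a{\left(121 \right)}\right) + E{\left(-24 \right)} = \left(\left(2 \cdot 8 + 18\right) + \sqrt{-5 + 121}\right) + 2 \left(-24\right) \left(-35 - 24\right) = \left(\left(16 + 18\right) + \sqrt{116}\right) + 2 \left(-24\right) \left(-59\right) = \left(34 + 2 \sqrt{29}\right) + 2832 = 2866 + 2 \sqrt{29}$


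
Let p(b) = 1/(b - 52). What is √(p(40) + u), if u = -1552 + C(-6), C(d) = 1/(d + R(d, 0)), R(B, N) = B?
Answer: I*√55878/6 ≈ 39.398*I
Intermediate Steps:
p(b) = 1/(-52 + b)
C(d) = 1/(2*d) (C(d) = 1/(d + d) = 1/(2*d))
u = -18625/12 (u = -1552 + (½)/(-6) = -1552 + (½)*(-⅙) = -1552 - 1/12 = -18625/12 ≈ -1552.1)
√(p(40) + u) = √(1/(-52 + 40) - 18625/12) = √(1/(-12) - 18625/12) = √(-1/12 - 18625/12) = √(-9313/6) = I*√55878/6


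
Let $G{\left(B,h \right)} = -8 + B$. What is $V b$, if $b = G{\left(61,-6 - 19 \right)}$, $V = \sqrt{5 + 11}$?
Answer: $212$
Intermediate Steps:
$V = 4$ ($V = \sqrt{16} = 4$)
$b = 53$ ($b = -8 + 61 = 53$)
$V b = 4 \cdot 53 = 212$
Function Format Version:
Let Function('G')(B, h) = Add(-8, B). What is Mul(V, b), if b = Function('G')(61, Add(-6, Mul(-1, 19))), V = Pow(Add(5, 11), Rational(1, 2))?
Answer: 212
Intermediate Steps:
V = 4 (V = Pow(16, Rational(1, 2)) = 4)
b = 53 (b = Add(-8, 61) = 53)
Mul(V, b) = Mul(4, 53) = 212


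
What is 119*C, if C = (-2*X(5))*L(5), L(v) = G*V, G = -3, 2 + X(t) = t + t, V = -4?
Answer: -22848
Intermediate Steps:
X(t) = -2 + 2*t (X(t) = -2 + (t + t) = -2 + 2*t)
L(v) = 12 (L(v) = -3*(-4) = 12)
C = -192 (C = -2*(-2 + 2*5)*12 = -2*(-2 + 10)*12 = -2*8*12 = -16*12 = -192)
119*C = 119*(-192) = -22848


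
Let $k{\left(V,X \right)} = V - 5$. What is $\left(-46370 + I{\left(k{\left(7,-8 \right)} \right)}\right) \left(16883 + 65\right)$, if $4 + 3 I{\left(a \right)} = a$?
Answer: $- \frac{2357670176}{3} \approx -7.8589 \cdot 10^{8}$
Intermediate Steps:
$k{\left(V,X \right)} = -5 + V$
$I{\left(a \right)} = - \frac{4}{3} + \frac{a}{3}$
$\left(-46370 + I{\left(k{\left(7,-8 \right)} \right)}\right) \left(16883 + 65\right) = \left(-46370 - \left(\frac{4}{3} - \frac{-5 + 7}{3}\right)\right) \left(16883 + 65\right) = \left(-46370 + \left(- \frac{4}{3} + \frac{1}{3} \cdot 2\right)\right) 16948 = \left(-46370 + \left(- \frac{4}{3} + \frac{2}{3}\right)\right) 16948 = \left(-46370 - \frac{2}{3}\right) 16948 = \left(- \frac{139112}{3}\right) 16948 = - \frac{2357670176}{3}$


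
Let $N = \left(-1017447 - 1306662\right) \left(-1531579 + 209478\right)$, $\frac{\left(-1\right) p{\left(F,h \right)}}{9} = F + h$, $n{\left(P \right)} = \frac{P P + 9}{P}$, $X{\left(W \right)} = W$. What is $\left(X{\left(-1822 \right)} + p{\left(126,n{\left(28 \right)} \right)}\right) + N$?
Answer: $\frac{86035791234347}{28} \approx 3.0727 \cdot 10^{12}$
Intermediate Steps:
$n{\left(P \right)} = \frac{9 + P^{2}}{P}$ ($n{\left(P \right)} = \frac{P^{2} + 9}{P} = \frac{9 + P^{2}}{P}$)
$p{\left(F,h \right)} = - 9 F - 9 h$ ($p{\left(F,h \right)} = - 9 \left(F + h\right) = - 9 F - 9 h$)
$N = 3072706833009$ ($N = \left(-2324109\right) \left(-1322101\right) = 3072706833009$)
$\left(X{\left(-1822 \right)} + p{\left(126,n{\left(28 \right)} \right)}\right) + N = \left(-1822 - \left(1134 + 9 \left(28 + \frac{9}{28}\right)\right)\right) + 3072706833009 = \left(-1822 - \frac{38889}{28}\right) + 3072706833009 = - \frac{89905}{28} + 3072706833009 = \frac{86035791234347}{28}$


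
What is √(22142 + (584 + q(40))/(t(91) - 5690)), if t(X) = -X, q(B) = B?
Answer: √82220129902/1927 ≈ 148.80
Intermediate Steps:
√(22142 + (584 + q(40))/(t(91) - 5690)) = √(22142 + (584 + 40)/(-1*91 - 5690)) = √(22142 + 624/(-91 - 5690)) = √(22142 + 624/(-5781)) = √(22142 + 624*(-1/5781)) = √(22142 - 208/1927) = √(42667426/1927) = √82220129902/1927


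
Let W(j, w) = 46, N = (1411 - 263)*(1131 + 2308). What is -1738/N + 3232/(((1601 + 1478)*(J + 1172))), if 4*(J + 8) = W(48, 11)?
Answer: 6469390003/14289149703794 ≈ 0.00045275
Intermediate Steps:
N = 3947972 (N = 1148*3439 = 3947972)
J = 7/2 (J = -8 + (1/4)*46 = -8 + 23/2 = 7/2 ≈ 3.5000)
-1738/N + 3232/(((1601 + 1478)*(J + 1172))) = -1738/3947972 + 3232/(((1601 + 1478)*(7/2 + 1172))) = -1738*1/3947972 + 3232/((3079*(2351/2))) = -869/1973986 + 3232/(7238729/2) = -869/1973986 + 3232*(2/7238729) = -869/1973986 + 6464/7238729 = 6469390003/14289149703794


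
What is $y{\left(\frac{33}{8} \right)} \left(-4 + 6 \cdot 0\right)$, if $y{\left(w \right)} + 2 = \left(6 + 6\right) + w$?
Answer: $- \frac{113}{2} \approx -56.5$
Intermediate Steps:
$y{\left(w \right)} = 10 + w$ ($y{\left(w \right)} = -2 + \left(\left(6 + 6\right) + w\right) = -2 + \left(12 + w\right) = 10 + w$)
$y{\left(\frac{33}{8} \right)} \left(-4 + 6 \cdot 0\right) = \left(10 + \frac{33}{8}\right) \left(-4 + 6 \cdot 0\right) = \left(10 + 33 \cdot \frac{1}{8}\right) \left(-4 + 0\right) = \left(10 + \frac{33}{8}\right) \left(-4\right) = \frac{113}{8} \left(-4\right) = - \frac{113}{2}$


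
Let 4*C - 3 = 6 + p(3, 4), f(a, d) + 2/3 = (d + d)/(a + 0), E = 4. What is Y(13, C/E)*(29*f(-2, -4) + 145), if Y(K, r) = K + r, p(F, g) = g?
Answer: 160225/48 ≈ 3338.0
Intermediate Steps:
f(a, d) = -⅔ + 2*d/a (f(a, d) = -⅔ + (d + d)/(a + 0) = -⅔ + (2*d)/a = -⅔ + 2*d/a)
C = 13/4 (C = ¾ + (6 + 4)/4 = ¾ + (¼)*10 = ¾ + 5/2 = 13/4 ≈ 3.2500)
Y(13, C/E)*(29*f(-2, -4) + 145) = (13 + (13/4)/4)*(29*(-⅔ + 2*(-4)/(-2)) + 145) = (13 + (13/4)*(¼))*(29*(-⅔ + 2*(-4)*(-½)) + 145) = (13 + 13/16)*(29*(-⅔ + 4) + 145) = 221*(29*(10/3) + 145)/16 = 221*(290/3 + 145)/16 = (221/16)*(725/3) = 160225/48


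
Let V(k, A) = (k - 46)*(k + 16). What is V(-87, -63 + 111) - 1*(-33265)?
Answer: 42708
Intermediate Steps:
V(k, A) = (-46 + k)*(16 + k)
V(-87, -63 + 111) - 1*(-33265) = (-736 + (-87)² - 30*(-87)) - 1*(-33265) = (-736 + 7569 + 2610) + 33265 = 9443 + 33265 = 42708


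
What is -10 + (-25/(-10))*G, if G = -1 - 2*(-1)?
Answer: -15/2 ≈ -7.5000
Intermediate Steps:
G = 1 (G = -1 + 2 = 1)
-10 + (-25/(-10))*G = -10 - 25/(-10)*1 = -10 - 25*(-1/10)*1 = -10 + (5/2)*1 = -10 + 5/2 = -15/2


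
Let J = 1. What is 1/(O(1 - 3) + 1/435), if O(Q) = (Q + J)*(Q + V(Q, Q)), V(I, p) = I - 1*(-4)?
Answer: 435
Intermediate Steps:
V(I, p) = 4 + I (V(I, p) = I + 4 = 4 + I)
O(Q) = (1 + Q)*(4 + 2*Q) (O(Q) = (Q + 1)*(Q + (4 + Q)) = (1 + Q)*(4 + 2*Q))
1/(O(1 - 3) + 1/435) = 1/((4 + 2*(1 - 3)² + 6*(1 - 3)) + 1/435) = 1/((4 + 2*(-2)² + 6*(-2)) + 1/435) = 1/((4 + 2*4 - 12) + 1/435) = 1/((4 + 8 - 12) + 1/435) = 1/(0 + 1/435) = 1/(1/435) = 435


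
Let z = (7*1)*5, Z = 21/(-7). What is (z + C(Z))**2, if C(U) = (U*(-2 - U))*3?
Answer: 676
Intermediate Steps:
Z = -3 (Z = 21*(-1/7) = -3)
z = 35 (z = 7*5 = 35)
C(U) = 3*U*(-2 - U)
(z + C(Z))**2 = (35 - 3*(-3)*(2 - 3))**2 = (35 - 3*(-3)*(-1))**2 = (35 - 9)**2 = 26**2 = 676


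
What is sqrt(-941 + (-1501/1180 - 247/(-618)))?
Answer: I*sqrt(31304951361345)/182310 ≈ 30.69*I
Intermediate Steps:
sqrt(-941 + (-1501/1180 - 247/(-618))) = sqrt(-941 + (-1501*1/1180 - 247*(-1/618))) = sqrt(-941 + (-1501/1180 + 247/618)) = sqrt(-941 - 318079/364620) = sqrt(-343425499/364620) = I*sqrt(31304951361345)/182310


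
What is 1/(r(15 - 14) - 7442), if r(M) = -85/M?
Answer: -1/7527 ≈ -0.00013286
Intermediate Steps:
1/(r(15 - 14) - 7442) = 1/(-85/(15 - 14) - 7442) = 1/(-85/1 - 7442) = 1/(-85*1 - 7442) = 1/(-85 - 7442) = 1/(-7527) = -1/7527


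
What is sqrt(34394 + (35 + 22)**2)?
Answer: sqrt(37643) ≈ 194.02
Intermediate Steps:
sqrt(34394 + (35 + 22)**2) = sqrt(34394 + 57**2) = sqrt(34394 + 3249) = sqrt(37643)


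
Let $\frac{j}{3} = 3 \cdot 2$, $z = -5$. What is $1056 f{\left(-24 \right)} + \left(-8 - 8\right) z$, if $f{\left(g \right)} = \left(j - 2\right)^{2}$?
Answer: $270416$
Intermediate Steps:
$j = 18$ ($j = 3 \cdot 3 \cdot 2 = 3 \cdot 6 = 18$)
$f{\left(g \right)} = 256$ ($f{\left(g \right)} = \left(18 - 2\right)^{2} = 16^{2} = 256$)
$1056 f{\left(-24 \right)} + \left(-8 - 8\right) z = 1056 \cdot 256 + \left(-8 - 8\right) \left(-5\right) = 270336 - -80 = 270336 + 80 = 270416$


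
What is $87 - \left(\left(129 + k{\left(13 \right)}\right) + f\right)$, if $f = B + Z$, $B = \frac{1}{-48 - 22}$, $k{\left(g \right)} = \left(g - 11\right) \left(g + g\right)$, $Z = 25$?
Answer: $- \frac{8329}{70} \approx -118.99$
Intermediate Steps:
$k{\left(g \right)} = 2 g \left(-11 + g\right)$ ($k{\left(g \right)} = \left(-11 + g\right) 2 g = 2 g \left(-11 + g\right)$)
$B = - \frac{1}{70}$ ($B = \frac{1}{-70} = - \frac{1}{70} \approx -0.014286$)
$f = \frac{1749}{70}$ ($f = - \frac{1}{70} + 25 = \frac{1749}{70} \approx 24.986$)
$87 - \left(\left(129 + k{\left(13 \right)}\right) + f\right) = 87 - \left(\left(129 + 2 \cdot 13 \left(-11 + 13\right)\right) + \frac{1749}{70}\right) = 87 - \left(\left(129 + 2 \cdot 13 \cdot 2\right) + \frac{1749}{70}\right) = 87 - \left(\left(129 + 52\right) + \frac{1749}{70}\right) = 87 - \left(181 + \frac{1749}{70}\right) = 87 - \frac{14419}{70} = - \frac{8329}{70}$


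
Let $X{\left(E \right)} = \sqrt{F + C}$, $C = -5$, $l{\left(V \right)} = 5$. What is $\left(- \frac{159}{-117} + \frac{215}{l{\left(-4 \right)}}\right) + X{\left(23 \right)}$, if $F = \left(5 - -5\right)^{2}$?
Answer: $\frac{1730}{39} + \sqrt{95} \approx 54.106$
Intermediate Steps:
$F = 100$ ($F = \left(5 + 5\right)^{2} = 10^{2} = 100$)
$X{\left(E \right)} = \sqrt{95}$ ($X{\left(E \right)} = \sqrt{100 - 5} = \sqrt{95}$)
$\left(- \frac{159}{-117} + \frac{215}{l{\left(-4 \right)}}\right) + X{\left(23 \right)} = \left(- \frac{159}{-117} + \frac{215}{5}\right) + \sqrt{95} = \left(\left(-159\right) \left(- \frac{1}{117}\right) + 215 \cdot \frac{1}{5}\right) + \sqrt{95} = \left(\frac{53}{39} + 43\right) + \sqrt{95} = \frac{1730}{39} + \sqrt{95}$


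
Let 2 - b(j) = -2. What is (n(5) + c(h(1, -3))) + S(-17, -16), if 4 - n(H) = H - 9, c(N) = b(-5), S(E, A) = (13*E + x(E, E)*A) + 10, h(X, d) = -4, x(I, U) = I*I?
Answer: -4823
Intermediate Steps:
x(I, U) = I**2
S(E, A) = 10 + 13*E + A*E**2 (S(E, A) = (13*E + E**2*A) + 10 = (13*E + A*E**2) + 10 = 10 + 13*E + A*E**2)
b(j) = 4 (b(j) = 2 - 1*(-2) = 2 + 2 = 4)
c(N) = 4
n(H) = 13 - H (n(H) = 4 - (H - 9) = 4 - (-9 + H) = 4 + (9 - H) = 13 - H)
(n(5) + c(h(1, -3))) + S(-17, -16) = ((13 - 1*5) + 4) + (10 + 13*(-17) - 16*(-17)**2) = ((13 - 5) + 4) + (10 - 221 - 16*289) = (8 + 4) + (10 - 221 - 4624) = 12 - 4835 = -4823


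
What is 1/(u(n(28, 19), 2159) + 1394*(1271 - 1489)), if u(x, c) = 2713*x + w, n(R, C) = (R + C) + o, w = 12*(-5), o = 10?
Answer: -1/149311 ≈ -6.6974e-6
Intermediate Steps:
w = -60
n(R, C) = 10 + C + R (n(R, C) = (R + C) + 10 = (C + R) + 10 = 10 + C + R)
u(x, c) = -60 + 2713*x (u(x, c) = 2713*x - 60 = -60 + 2713*x)
1/(u(n(28, 19), 2159) + 1394*(1271 - 1489)) = 1/((-60 + 2713*(10 + 19 + 28)) + 1394*(1271 - 1489)) = 1/((-60 + 2713*57) + 1394*(-218)) = 1/((-60 + 154641) - 303892) = 1/(154581 - 303892) = 1/(-149311) = -1/149311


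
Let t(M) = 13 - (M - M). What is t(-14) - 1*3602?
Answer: -3589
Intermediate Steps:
t(M) = 13 (t(M) = 13 - 1*0 = 13 + 0 = 13)
t(-14) - 1*3602 = 13 - 1*3602 = 13 - 3602 = -3589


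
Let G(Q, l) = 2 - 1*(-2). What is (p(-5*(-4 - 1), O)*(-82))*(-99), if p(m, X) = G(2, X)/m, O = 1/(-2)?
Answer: 32472/25 ≈ 1298.9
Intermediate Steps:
G(Q, l) = 4 (G(Q, l) = 2 + 2 = 4)
O = -½ ≈ -0.50000
p(m, X) = 4/m
(p(-5*(-4 - 1), O)*(-82))*(-99) = ((4/((-5*(-4 - 1))))*(-82))*(-99) = ((4/((-5*(-5))))*(-82))*(-99) = ((4/25)*(-82))*(-99) = -328/25*(-99) = 32472/25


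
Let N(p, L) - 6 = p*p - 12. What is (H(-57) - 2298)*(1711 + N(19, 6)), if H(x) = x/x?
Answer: -4745602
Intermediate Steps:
N(p, L) = -6 + p² (N(p, L) = 6 + (p*p - 12) = 6 + (p² - 12) = 6 + (-12 + p²) = -6 + p²)
H(x) = 1
(H(-57) - 2298)*(1711 + N(19, 6)) = (1 - 2298)*(1711 + (-6 + 19²)) = -2297*(1711 + (-6 + 361)) = -2297*(1711 + 355) = -2297*2066 = -4745602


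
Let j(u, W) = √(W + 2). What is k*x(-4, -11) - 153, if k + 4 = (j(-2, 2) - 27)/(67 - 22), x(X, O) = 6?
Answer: -541/3 ≈ -180.33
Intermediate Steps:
j(u, W) = √(2 + W)
k = -41/9 (k = -4 + (√(2 + 2) - 27)/(67 - 22) = -4 + (√4 - 27)/45 = -4 + (2 - 27)*(1/45) = -4 - 25*1/45 = -4 - 5/9 = -41/9 ≈ -4.5556)
k*x(-4, -11) - 153 = -41/9*6 - 153 = -82/3 - 153 = -541/3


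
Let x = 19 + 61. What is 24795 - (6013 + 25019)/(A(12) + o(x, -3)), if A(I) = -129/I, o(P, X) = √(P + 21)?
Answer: 11114739/233 + 496512*√101/233 ≈ 69119.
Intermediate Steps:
x = 80
o(P, X) = √(21 + P)
24795 - (6013 + 25019)/(A(12) + o(x, -3)) = 24795 - (6013 + 25019)/(-129/12 + √(21 + 80)) = 24795 - 31032/(-129*1/12 + √101) = 24795 - 31032/(-43/4 + √101)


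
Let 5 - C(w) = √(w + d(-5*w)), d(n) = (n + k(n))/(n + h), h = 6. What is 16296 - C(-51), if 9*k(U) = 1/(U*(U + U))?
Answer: 16291 + I*√886320921542/133110 ≈ 16291.0 + 7.0727*I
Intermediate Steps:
k(U) = 1/(18*U²) (k(U) = 1/(9*((U*(U + U)))) = 1/(9*((U*(2*U)))) = 1/(9*((2*U²))) = (1/(2*U²))/9 = 1/(18*U²))
d(n) = (n + 1/(18*n²))/(6 + n) (d(n) = (n + 1/(18*n²))/(n + 6) = (n + 1/(18*n²))/(6 + n))
C(w) = 5 - √(w + (1/18 - 125*w³)/(25*w²*(6 - 5*w))) (C(w) = 5 - √(w + (1/18 + (-5*w)³)/((-5*w)²*(6 - 5*w))) = 5 - √(w + (1/(25*w²))*(1/18 - 125*w³)/(6 - 5*w)) = 5 - √(w + (1/18 - 125*w³)/(25*w²*(6 - 5*w))))
16296 - C(-51) = 16296 - (5 - √(900*(-51) - 2/((-51)²*(-6 + 5*(-51))) + 4500*(-51)/(-6 + 5*(-51)))/30) = 16296 - (5 - √(-45900 - 2*1/2601/(-6 - 255) + 4500*(-51)/(-6 - 255))/30) = 16296 - (5 - √(-45900 - 2*1/2601/(-261) + 4500*(-51)/(-261))/30) = 16296 - (5 - √(-45900 - 2*1/2601*(-1/261) + 4500*(-51)*(-1/261))/30) = 16296 - (5 - √(-45900 + 2/678861 + 25500/29)/30) = 16296 - (5 - I*√886320921542/133110) = 16296 + (-5 + I*√886320921542/133110) = 16291 + I*√886320921542/133110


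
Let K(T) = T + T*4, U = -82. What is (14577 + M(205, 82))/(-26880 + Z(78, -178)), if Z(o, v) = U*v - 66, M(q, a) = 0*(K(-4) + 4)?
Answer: -14577/12350 ≈ -1.1803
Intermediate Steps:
K(T) = 5*T (K(T) = T + 4*T = 5*T)
M(q, a) = 0 (M(q, a) = 0*(5*(-4) + 4) = 0*(-20 + 4) = 0*(-16) = 0)
Z(o, v) = -66 - 82*v (Z(o, v) = -82*v - 66 = -66 - 82*v)
(14577 + M(205, 82))/(-26880 + Z(78, -178)) = (14577 + 0)/(-26880 + (-66 - 82*(-178))) = 14577/(-26880 + (-66 + 14596)) = 14577/(-26880 + 14530) = 14577/(-12350) = 14577*(-1/12350) = -14577/12350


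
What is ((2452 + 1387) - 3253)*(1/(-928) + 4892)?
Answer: 1330154075/464 ≈ 2.8667e+6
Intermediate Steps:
((2452 + 1387) - 3253)*(1/(-928) + 4892) = (3839 - 3253)*(-1/928 + 4892) = 586*(4539775/928) = 1330154075/464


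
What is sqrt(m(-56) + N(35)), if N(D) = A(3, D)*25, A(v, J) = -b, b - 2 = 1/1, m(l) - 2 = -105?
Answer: I*sqrt(178) ≈ 13.342*I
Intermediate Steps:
m(l) = -103 (m(l) = 2 - 105 = -103)
b = 3 (b = 2 + 1/1 = 2 + 1 = 3)
A(v, J) = -3 (A(v, J) = -1*3 = -3)
N(D) = -75 (N(D) = -3*25 = -75)
sqrt(m(-56) + N(35)) = sqrt(-103 - 75) = sqrt(-178) = I*sqrt(178)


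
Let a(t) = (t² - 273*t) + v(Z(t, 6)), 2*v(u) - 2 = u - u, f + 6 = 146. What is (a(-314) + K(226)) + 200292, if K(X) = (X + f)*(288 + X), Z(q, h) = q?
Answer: 572735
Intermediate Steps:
f = 140 (f = -6 + 146 = 140)
K(X) = (140 + X)*(288 + X) (K(X) = (X + 140)*(288 + X) = (140 + X)*(288 + X))
v(u) = 1 (v(u) = 1 + (u - u)/2 = 1 + (½)*0 = 1 + 0 = 1)
a(t) = 1 + t² - 273*t (a(t) = (t² - 273*t) + 1 = 1 + t² - 273*t)
(a(-314) + K(226)) + 200292 = ((1 + (-314)² - 273*(-314)) + (40320 + 226² + 428*226)) + 200292 = ((1 + 98596 + 85722) + (40320 + 51076 + 96728)) + 200292 = (184319 + 188124) + 200292 = 372443 + 200292 = 572735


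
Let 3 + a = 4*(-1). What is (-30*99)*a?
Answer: 20790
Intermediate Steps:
a = -7 (a = -3 + 4*(-1) = -3 - 4 = -7)
(-30*99)*a = -30*99*(-7) = -2970*(-7) = 20790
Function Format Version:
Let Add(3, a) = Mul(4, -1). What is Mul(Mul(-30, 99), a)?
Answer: 20790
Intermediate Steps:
a = -7 (a = Add(-3, Mul(4, -1)) = Add(-3, -4) = -7)
Mul(Mul(-30, 99), a) = Mul(Mul(-30, 99), -7) = Mul(-2970, -7) = 20790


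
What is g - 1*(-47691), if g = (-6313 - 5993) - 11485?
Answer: 23900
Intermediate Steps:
g = -23791 (g = -12306 - 11485 = -23791)
g - 1*(-47691) = -23791 - 1*(-47691) = -23791 + 47691 = 23900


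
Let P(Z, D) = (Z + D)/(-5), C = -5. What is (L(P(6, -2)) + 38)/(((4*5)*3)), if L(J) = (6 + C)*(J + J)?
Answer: 91/150 ≈ 0.60667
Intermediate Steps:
P(Z, D) = -D/5 - Z/5 (P(Z, D) = (D + Z)*(-⅕) = -D/5 - Z/5)
L(J) = 2*J (L(J) = (6 - 5)*(J + J) = 1*(2*J) = 2*J)
(L(P(6, -2)) + 38)/(((4*5)*3)) = (2*(-⅕*(-2) - ⅕*6) + 38)/(((4*5)*3)) = (2*(⅖ - 6/5) + 38)/((20*3)) = (2*(-⅘) + 38)/60 = (-8/5 + 38)/60 = (1/60)*(182/5) = 91/150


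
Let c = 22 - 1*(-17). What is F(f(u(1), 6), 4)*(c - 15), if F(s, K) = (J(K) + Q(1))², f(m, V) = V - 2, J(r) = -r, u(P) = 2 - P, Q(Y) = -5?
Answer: 1944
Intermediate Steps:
f(m, V) = -2 + V
c = 39 (c = 22 + 17 = 39)
F(s, K) = (-5 - K)² (F(s, K) = (-K - 5)² = (-5 - K)²)
F(f(u(1), 6), 4)*(c - 15) = (5 + 4)²*(39 - 15) = 9²*24 = 81*24 = 1944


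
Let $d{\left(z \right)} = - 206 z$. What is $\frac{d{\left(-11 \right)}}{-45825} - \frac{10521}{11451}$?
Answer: $- \frac{169357597}{174914025} \approx -0.96823$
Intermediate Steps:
$\frac{d{\left(-11 \right)}}{-45825} - \frac{10521}{11451} = \frac{\left(-206\right) \left(-11\right)}{-45825} - \frac{10521}{11451} = 2266 \left(- \frac{1}{45825}\right) - \frac{3507}{3817} = - \frac{2266}{45825} - \frac{3507}{3817} = - \frac{169357597}{174914025}$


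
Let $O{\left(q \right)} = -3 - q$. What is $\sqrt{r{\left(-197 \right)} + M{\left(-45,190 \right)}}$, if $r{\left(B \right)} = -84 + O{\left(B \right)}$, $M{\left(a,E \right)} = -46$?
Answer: $8$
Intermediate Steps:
$r{\left(B \right)} = -87 - B$ ($r{\left(B \right)} = -84 - \left(3 + B\right) = -87 - B$)
$\sqrt{r{\left(-197 \right)} + M{\left(-45,190 \right)}} = \sqrt{\left(-87 - -197\right) - 46} = \sqrt{\left(-87 + 197\right) - 46} = \sqrt{110 - 46} = \sqrt{64} = 8$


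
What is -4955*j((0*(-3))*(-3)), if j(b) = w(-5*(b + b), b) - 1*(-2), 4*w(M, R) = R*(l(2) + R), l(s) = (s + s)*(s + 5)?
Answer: -9910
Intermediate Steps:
l(s) = 2*s*(5 + s) (l(s) = (2*s)*(5 + s) = 2*s*(5 + s))
w(M, R) = R*(28 + R)/4 (w(M, R) = (R*(2*2*(5 + 2) + R))/4 = (R*(2*2*7 + R))/4 = (R*(28 + R))/4 = R*(28 + R)/4)
j(b) = 2 + b*(28 + b)/4 (j(b) = b*(28 + b)/4 - 1*(-2) = b*(28 + b)/4 + 2 = 2 + b*(28 + b)/4)
-4955*j((0*(-3))*(-3)) = -4955*(2 + ((0*(-3))*(-3))*(28 + (0*(-3))*(-3))/4) = -4955*(2 + (0*(-3))*(28 + 0*(-3))/4) = -4955*(2 + (¼)*0*(28 + 0)) = -4955*(2 + (¼)*0*28) = -4955*(2 + 0) = -4955*2 = -9910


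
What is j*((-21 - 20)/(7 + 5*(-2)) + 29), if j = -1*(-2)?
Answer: 256/3 ≈ 85.333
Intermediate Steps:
j = 2
j*((-21 - 20)/(7 + 5*(-2)) + 29) = 2*((-21 - 20)/(7 + 5*(-2)) + 29) = 2*(-41/(7 - 10) + 29) = 2*(-41/(-3) + 29) = 2*(-41*(-⅓) + 29) = 2*(41/3 + 29) = 2*(128/3) = 256/3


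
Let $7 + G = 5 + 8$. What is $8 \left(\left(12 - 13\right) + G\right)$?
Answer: $40$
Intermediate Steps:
$G = 6$ ($G = -7 + \left(5 + 8\right) = -7 + 13 = 6$)
$8 \left(\left(12 - 13\right) + G\right) = 8 \left(\left(12 - 13\right) + 6\right) = 8 \left(-1 + 6\right) = 8 \cdot 5 = 40$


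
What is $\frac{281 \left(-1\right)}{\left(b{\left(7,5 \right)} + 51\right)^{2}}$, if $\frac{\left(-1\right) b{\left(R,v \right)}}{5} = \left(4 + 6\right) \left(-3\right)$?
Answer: $- \frac{281}{40401} \approx -0.0069553$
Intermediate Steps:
$b{\left(R,v \right)} = 150$ ($b{\left(R,v \right)} = - 5 \left(4 + 6\right) \left(-3\right) = - 5 \cdot 10 \left(-3\right) = \left(-5\right) \left(-30\right) = 150$)
$\frac{281 \left(-1\right)}{\left(b{\left(7,5 \right)} + 51\right)^{2}} = \frac{281 \left(-1\right)}{\left(150 + 51\right)^{2}} = - \frac{281}{201^{2}} = - \frac{281}{40401}$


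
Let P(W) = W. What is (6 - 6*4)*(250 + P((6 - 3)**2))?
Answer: -4662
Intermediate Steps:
(6 - 6*4)*(250 + P((6 - 3)**2)) = (6 - 6*4)*(250 + (6 - 3)**2) = (6 - 24)*(250 + 3**2) = -18*(250 + 9) = -18*259 = -4662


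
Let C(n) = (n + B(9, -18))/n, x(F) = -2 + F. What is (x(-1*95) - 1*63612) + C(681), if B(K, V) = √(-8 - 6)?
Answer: -63708 + I*√14/681 ≈ -63708.0 + 0.0054944*I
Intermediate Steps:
B(K, V) = I*√14 (B(K, V) = √(-14) = I*√14)
C(n) = (n + I*√14)/n
(x(-1*95) - 1*63612) + C(681) = ((-2 - 1*95) - 1*63612) + (681 + I*√14)/681 = ((-2 - 95) - 63612) + (681 + I*√14)/681 = (-97 - 63612) + (1 + I*√14/681) = -63709 + (1 + I*√14/681) = -63708 + I*√14/681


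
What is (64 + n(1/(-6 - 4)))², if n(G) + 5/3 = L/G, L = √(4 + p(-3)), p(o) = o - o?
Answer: 16129/9 ≈ 1792.1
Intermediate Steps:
p(o) = 0
L = 2 (L = √(4 + 0) = √4 = 2)
n(G) = -5/3 + 2/G
(64 + n(1/(-6 - 4)))² = (64 + (-5/3 + 2/(1/(-6 - 4))))² = (64 + (-5/3 + 2/(1/(-10))))² = (64 + (-5/3 + 2/(-⅒)))² = (64 + (-5/3 + 2*(-10)))² = (64 + (-5/3 - 20))² = (64 - 65/3)² = (127/3)² = 16129/9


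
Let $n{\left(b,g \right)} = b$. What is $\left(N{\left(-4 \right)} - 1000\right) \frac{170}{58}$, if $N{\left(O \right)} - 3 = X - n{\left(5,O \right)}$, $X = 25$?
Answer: $- \frac{83045}{29} \approx -2863.6$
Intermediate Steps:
$N{\left(O \right)} = 23$ ($N{\left(O \right)} = 3 + \left(25 - 5\right) = 3 + 20 = 23$)
$\left(N{\left(-4 \right)} - 1000\right) \frac{170}{58} = \left(23 - 1000\right) \frac{170}{58} = \left(23 - 1000\right) 170 \cdot \frac{1}{58} = \left(-977\right) \frac{85}{29} = - \frac{83045}{29}$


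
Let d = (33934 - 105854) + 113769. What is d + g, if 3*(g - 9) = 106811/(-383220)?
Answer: 48122361469/1149660 ≈ 41858.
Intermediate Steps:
g = 10240129/1149660 (g = 9 + (106811/(-383220))/3 = 9 + (106811*(-1/383220))/3 = 9 + (1/3)*(-106811/383220) = 9 - 106811/1149660 = 10240129/1149660 ≈ 8.9071)
d = 41849 (d = -71920 + 113769 = 41849)
d + g = 41849 + 10240129/1149660 = 48122361469/1149660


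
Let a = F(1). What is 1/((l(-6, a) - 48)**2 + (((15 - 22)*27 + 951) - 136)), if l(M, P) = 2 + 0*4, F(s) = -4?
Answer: 1/2742 ≈ 0.00036470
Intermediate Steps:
a = -4
l(M, P) = 2 (l(M, P) = 2 + 0 = 2)
1/((l(-6, a) - 48)**2 + (((15 - 22)*27 + 951) - 136)) = 1/((2 - 48)**2 + (((15 - 22)*27 + 951) - 136)) = 1/((-46)**2 + ((-7*27 + 951) - 136)) = 1/(2116 + ((-189 + 951) - 136)) = 1/(2116 + (762 - 136)) = 1/(2116 + 626) = 1/2742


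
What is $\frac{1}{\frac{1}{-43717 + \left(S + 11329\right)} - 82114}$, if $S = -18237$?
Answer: $- \frac{50625}{4157021251} \approx -1.2178 \cdot 10^{-5}$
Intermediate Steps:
$\frac{1}{\frac{1}{-43717 + \left(S + 11329\right)} - 82114} = \frac{1}{\frac{1}{-43717 + \left(-18237 + 11329\right)} - 82114} = \frac{1}{\frac{1}{-43717 - 6908} - 82114} = \frac{1}{\frac{1}{-50625} - 82114} = \frac{1}{- \frac{1}{50625} - 82114} = \frac{1}{- \frac{4157021251}{50625}} = - \frac{50625}{4157021251}$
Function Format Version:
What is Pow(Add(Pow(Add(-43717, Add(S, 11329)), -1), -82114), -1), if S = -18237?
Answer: Rational(-50625, 4157021251) ≈ -1.2178e-5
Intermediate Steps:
Pow(Add(Pow(Add(-43717, Add(S, 11329)), -1), -82114), -1) = Pow(Add(Pow(Add(-43717, Add(-18237, 11329)), -1), -82114), -1) = Pow(Add(Pow(Add(-43717, -6908), -1), -82114), -1) = Pow(Add(Pow(-50625, -1), -82114), -1) = Pow(Add(Rational(-1, 50625), -82114), -1) = Pow(Rational(-4157021251, 50625), -1) = Rational(-50625, 4157021251)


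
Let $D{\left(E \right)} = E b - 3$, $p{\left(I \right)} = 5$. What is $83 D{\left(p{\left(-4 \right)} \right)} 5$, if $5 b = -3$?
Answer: $-2490$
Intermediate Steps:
$b = - \frac{3}{5}$ ($b = \frac{1}{5} \left(-3\right) = - \frac{3}{5} \approx -0.6$)
$D{\left(E \right)} = -3 - \frac{3 E}{5}$ ($D{\left(E \right)} = E \left(- \frac{3}{5}\right) - 3 = - \frac{3 E}{5} - 3 = -3 - \frac{3 E}{5}$)
$83 D{\left(p{\left(-4 \right)} \right)} 5 = 83 \left(-3 - 3\right) 5 = 83 \left(-6\right) 5 = \left(-498\right) 5 = -2490$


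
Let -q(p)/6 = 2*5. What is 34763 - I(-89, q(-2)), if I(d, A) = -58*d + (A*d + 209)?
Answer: 24052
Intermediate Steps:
q(p) = -60 (q(p) = -12*5 = -6*10 = -60)
I(d, A) = 209 - 58*d + A*d (I(d, A) = -58*d + (209 + A*d) = 209 - 58*d + A*d)
34763 - I(-89, q(-2)) = 34763 - (209 - 58*(-89) - 60*(-89)) = 34763 - (209 + 5162 + 5340) = 34763 - 1*10711 = 34763 - 10711 = 24052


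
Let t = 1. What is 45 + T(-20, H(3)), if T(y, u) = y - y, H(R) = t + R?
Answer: 45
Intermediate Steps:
H(R) = 1 + R
T(y, u) = 0
45 + T(-20, H(3)) = 45 + 0 = 45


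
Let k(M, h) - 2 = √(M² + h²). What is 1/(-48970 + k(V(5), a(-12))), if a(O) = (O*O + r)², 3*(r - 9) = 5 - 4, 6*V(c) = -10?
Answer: -3966408/149452506719 - 45*√1790982409/149452506719 ≈ -3.9282e-5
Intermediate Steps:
V(c) = -5/3 (V(c) = (⅙)*(-10) = -5/3)
r = 28/3 (r = 9 + (5 - 4)/3 = 9 + (⅓)*1 = 9 + ⅓ = 28/3 ≈ 9.3333)
a(O) = (28/3 + O²)² (a(O) = (O*O + 28/3)² = (O² + 28/3)² = (28/3 + O²)²)
k(M, h) = 2 + √(M² + h²)
1/(-48970 + k(V(5), a(-12))) = 1/(-48970 + (2 + √((-5/3)² + ((28 + 3*(-12)²)²/9)²))) = 1/(-48970 + (2 + √(25/9 + ((28 + 3*144)²/9)²))) = 1/(-48970 + (2 + √(25/9 + ((28 + 432)²/9)²))) = 1/(-48970 + (2 + √(25/9 + ((⅑)*460²)²))) = 1/(-48970 + (2 + √(25/9 + ((⅑)*211600)²))) = 1/(-48970 + (2 + √(25/9 + (211600/9)²))) = 1/(-48970 + (2 + √(25/9 + 44774560000/81))) = 1/(-48970 + (2 + √(44774560225/81))) = 1/(-48970 + (2 + 5*√1790982409/9)) = 1/(-48968 + 5*√1790982409/9)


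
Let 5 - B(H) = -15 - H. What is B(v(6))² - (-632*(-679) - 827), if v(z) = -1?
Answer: -427940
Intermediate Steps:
B(H) = 20 + H (B(H) = 5 - (-15 - H) = 5 + (15 + H) = 20 + H)
B(v(6))² - (-632*(-679) - 827) = (20 - 1)² - (-632*(-679) - 827) = 19² - (429128 - 827) = 361 - 1*428301 = 361 - 428301 = -427940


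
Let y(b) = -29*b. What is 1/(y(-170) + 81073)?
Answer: 1/86003 ≈ 1.1628e-5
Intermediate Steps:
1/(y(-170) + 81073) = 1/(-29*(-170) + 81073) = 1/(4930 + 81073) = 1/86003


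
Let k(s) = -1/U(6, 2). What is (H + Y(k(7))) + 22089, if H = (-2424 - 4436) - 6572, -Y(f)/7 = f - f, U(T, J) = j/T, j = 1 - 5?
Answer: 8657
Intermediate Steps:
j = -4
U(T, J) = -4/T
k(s) = 3/2 (k(s) = -1/((-4/6)) = -1/((-4*⅙)) = -1/(-⅔) = -1*(-3/2) = 3/2)
Y(f) = 0 (Y(f) = -7*(f - f) = -7*0 = 0)
H = -13432 (H = -6860 - 6572 = -13432)
(H + Y(k(7))) + 22089 = (-13432 + 0) + 22089 = -13432 + 22089 = 8657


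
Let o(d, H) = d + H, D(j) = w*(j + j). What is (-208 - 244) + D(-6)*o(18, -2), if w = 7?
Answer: -1796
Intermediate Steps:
D(j) = 14*j (D(j) = 7*(j + j) = 7*(2*j) = 14*j)
o(d, H) = H + d
(-208 - 244) + D(-6)*o(18, -2) = (-208 - 244) + (14*(-6))*(-2 + 18) = -452 - 84*16 = -452 - 1344 = -1796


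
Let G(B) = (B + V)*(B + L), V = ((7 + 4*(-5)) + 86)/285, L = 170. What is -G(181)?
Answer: -6043986/95 ≈ -63621.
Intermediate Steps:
V = 73/285 (V = ((7 - 20) + 86)*(1/285) = (-13 + 86)*(1/285) = 73*(1/285) = 73/285 ≈ 0.25614)
G(B) = (170 + B)*(73/285 + B) (G(B) = (B + 73/285)*(B + 170) = (73/285 + B)*(170 + B) = (170 + B)*(73/285 + B))
-G(181) = -(2482/57 + 181² + (48523/285)*181) = -(2482/57 + 32761 + 8782663/285) = -1*6043986/95 = -6043986/95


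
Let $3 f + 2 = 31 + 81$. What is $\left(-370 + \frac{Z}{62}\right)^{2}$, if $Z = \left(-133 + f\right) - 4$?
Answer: $\frac{4777712641}{34596} \approx 1.381 \cdot 10^{5}$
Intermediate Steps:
$f = \frac{110}{3}$ ($f = - \frac{2}{3} + \frac{31 + 81}{3} = - \frac{2}{3} + \frac{1}{3} \cdot 112 = - \frac{2}{3} + \frac{112}{3} = \frac{110}{3} \approx 36.667$)
$Z = - \frac{301}{3}$ ($Z = \left(-133 + \frac{110}{3}\right) - 4 = - \frac{289}{3} - 4 = - \frac{301}{3} \approx -100.33$)
$\left(-370 + \frac{Z}{62}\right)^{2} = \left(-370 - \frac{301}{3 \cdot 62}\right)^{2} = \left(-370 - \frac{301}{186}\right)^{2} = \left(- \frac{69121}{186}\right)^{2} = \frac{4777712641}{34596}$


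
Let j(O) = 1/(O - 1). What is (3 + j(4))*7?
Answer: 70/3 ≈ 23.333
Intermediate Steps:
j(O) = 1/(-1 + O)
(3 + j(4))*7 = (3 + 1/(-1 + 4))*7 = (3 + 1/3)*7 = (3 + ⅓)*7 = (10/3)*7 = 70/3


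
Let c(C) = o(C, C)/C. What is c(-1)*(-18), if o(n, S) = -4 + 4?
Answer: 0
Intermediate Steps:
o(n, S) = 0
c(C) = 0 (c(C) = 0/C = 0)
c(-1)*(-18) = 0*(-18) = 0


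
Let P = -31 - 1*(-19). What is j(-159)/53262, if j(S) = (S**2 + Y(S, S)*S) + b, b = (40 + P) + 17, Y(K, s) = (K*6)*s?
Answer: -1338486/2959 ≈ -452.34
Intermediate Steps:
Y(K, s) = 6*K*s (Y(K, s) = (6*K)*s = 6*K*s)
P = -12 (P = -31 + 19 = -12)
b = 45 (b = (40 - 12) + 17 = 28 + 17 = 45)
j(S) = 45 + S**2 + 6*S**3 (j(S) = (S**2 + (6*S*S)*S) + 45 = (S**2 + (6*S**2)*S) + 45 = (S**2 + 6*S**3) + 45 = 45 + S**2 + 6*S**3)
j(-159)/53262 = (45 + (-159)**2 + 6*(-159)**3)/53262 = (45 + 25281 + 6*(-4019679))*(1/53262) = (45 + 25281 - 24118074)*(1/53262) = -24092748*1/53262 = -1338486/2959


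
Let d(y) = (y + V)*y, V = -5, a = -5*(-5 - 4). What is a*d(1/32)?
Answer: -7155/1024 ≈ -6.9873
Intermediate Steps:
a = 45 (a = -5*(-9) = 45)
d(y) = y*(-5 + y) (d(y) = (y - 5)*y = (-5 + y)*y = y*(-5 + y))
a*d(1/32) = 45*((-5 + 1/32)/32) = 45*((1/32)*(-159/32)) = 45*(-159/1024) = -7155/1024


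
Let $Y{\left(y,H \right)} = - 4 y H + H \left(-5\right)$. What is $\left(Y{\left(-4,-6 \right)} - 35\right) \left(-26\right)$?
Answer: $2626$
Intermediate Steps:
$Y{\left(y,H \right)} = - 5 H - 4 H y$ ($Y{\left(y,H \right)} = - 4 H y - 5 H = - 5 H - 4 H y$)
$\left(Y{\left(-4,-6 \right)} - 35\right) \left(-26\right) = \left(\left(-1\right) \left(-6\right) \left(5 + 4 \left(-4\right)\right) - 35\right) \left(-26\right) = \left(\left(-1\right) \left(-6\right) \left(5 - 16\right) - 35\right) \left(-26\right) = \left(\left(-1\right) \left(-6\right) \left(-11\right) - 35\right) \left(-26\right) = \left(-66 - 35\right) \left(-26\right) = \left(-101\right) \left(-26\right) = 2626$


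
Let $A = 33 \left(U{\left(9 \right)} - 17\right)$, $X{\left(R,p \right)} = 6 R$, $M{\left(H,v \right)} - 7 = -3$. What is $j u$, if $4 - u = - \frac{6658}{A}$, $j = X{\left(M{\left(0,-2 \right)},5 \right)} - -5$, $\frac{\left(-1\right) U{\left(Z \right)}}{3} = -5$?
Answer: $- \frac{92713}{33} \approx -2809.5$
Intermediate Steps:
$U{\left(Z \right)} = 15$ ($U{\left(Z \right)} = \left(-3\right) \left(-5\right) = 15$)
$M{\left(H,v \right)} = 4$ ($M{\left(H,v \right)} = 7 - 3 = 4$)
$A = -66$ ($A = 33 \left(15 - 17\right) = 33 \left(-2\right) = -66$)
$j = 29$ ($j = 6 \cdot 4 - -5 = 24 + 5 = 29$)
$u = - \frac{3197}{33}$ ($u = 4 - - \frac{6658}{-66} = 4 - \left(-6658\right) \left(- \frac{1}{66}\right) = 4 - \frac{3329}{33} = - \frac{3197}{33} \approx -96.879$)
$j u = 29 \left(- \frac{3197}{33}\right) = - \frac{92713}{33}$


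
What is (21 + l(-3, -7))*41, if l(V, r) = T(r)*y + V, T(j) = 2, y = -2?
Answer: 574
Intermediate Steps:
l(V, r) = -4 + V (l(V, r) = 2*(-2) + V = -4 + V)
(21 + l(-3, -7))*41 = (21 + (-4 - 3))*41 = (21 - 7)*41 = 14*41 = 574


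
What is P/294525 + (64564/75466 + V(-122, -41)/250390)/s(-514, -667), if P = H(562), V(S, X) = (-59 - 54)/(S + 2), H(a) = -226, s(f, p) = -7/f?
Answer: 139846386239419637/2226129718289400 ≈ 62.820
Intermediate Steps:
V(S, X) = -113/(2 + S)
P = -226
P/294525 + (64564/75466 + V(-122, -41)/250390)/s(-514, -667) = -226/294525 + (64564/75466 - 113/(2 - 122)/250390)/((-7/(-514))) = -226*1/294525 + (64564*(1/75466) - 113/(-120)*(1/250390))/((-7*(-1/514))) = -226/294525 + (32282/37733 - 113*(-1/120)*(1/250390))/(7/514) = -226/294525 + (32282/37733 + (113/120)*(1/250390))*(514/7) = -226/294525 + (32282/37733 + 113/30046800)*(514/7) = -226/294525 + (969975061429/1133755904400)*(514/7) = -226/294525 + 249283590787253/3968145665400 = 139846386239419637/2226129718289400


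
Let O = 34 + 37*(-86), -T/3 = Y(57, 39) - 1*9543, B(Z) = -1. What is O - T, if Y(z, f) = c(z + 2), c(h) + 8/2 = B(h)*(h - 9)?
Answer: -31939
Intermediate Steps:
c(h) = 5 - h (c(h) = -4 - (h - 9) = -4 - (-9 + h) = -4 + (9 - h) = 5 - h)
Y(z, f) = 3 - z (Y(z, f) = 5 - (z + 2) = 5 - (2 + z) = 5 + (-2 - z) = 3 - z)
T = 28791 (T = -3*((3 - 1*57) - 1*9543) = -3*((3 - 57) - 9543) = -3*(-54 - 9543) = -3*(-9597) = 28791)
O = -3148 (O = 34 - 3182 = -3148)
O - T = -3148 - 1*28791 = -3148 - 28791 = -31939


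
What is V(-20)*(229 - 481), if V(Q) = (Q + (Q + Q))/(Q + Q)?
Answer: -378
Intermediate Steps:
V(Q) = 3/2 (V(Q) = (Q + 2*Q)/((2*Q)) = (3*Q)*(1/(2*Q)) = 3/2)
V(-20)*(229 - 481) = 3*(229 - 481)/2 = (3/2)*(-252) = -378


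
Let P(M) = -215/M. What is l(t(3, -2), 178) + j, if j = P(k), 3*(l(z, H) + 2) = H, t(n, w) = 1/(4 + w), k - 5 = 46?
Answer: 903/17 ≈ 53.118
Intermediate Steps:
k = 51 (k = 5 + 46 = 51)
l(z, H) = -2 + H/3
j = -215/51 ≈ -4.2157
l(t(3, -2), 178) + j = (-2 + (⅓)*178) - 215/51 = (-2 + 178/3) - 215/51 = 172/3 - 215/51 = 903/17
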